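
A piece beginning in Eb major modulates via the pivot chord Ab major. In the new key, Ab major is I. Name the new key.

Ab major

The numeral I denotes a major triad on scale degree 1. With Ab on degree 1, the tonic of the new key is Ab.
Degree 1 carries a major triad in major keys, so the destination is Ab major.
Check: the diatonic triads of Ab major are Ab (I), Bbm (ii), Cm (iii), Db (IV), Eb (V), Fm (vi), Gdim (vii°) — Ab major is indeed I.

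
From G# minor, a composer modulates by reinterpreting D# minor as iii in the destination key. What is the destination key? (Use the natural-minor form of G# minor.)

The numeral iii denotes a minor triad on scale degree 3. With D# on degree 3, the tonic of the new key is B.
Degree 3 carries a minor triad in major keys, so the destination is B major.
Check: the diatonic triads of B major are B (I), C#m (ii), D#m (iii), E (IV), F# (V), G#m (vi), A#dim (vii°) — D# minor is indeed iii.

B major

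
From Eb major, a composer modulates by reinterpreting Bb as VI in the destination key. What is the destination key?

D minor

The numeral VI denotes a major triad on scale degree 6. With Bb on degree 6, the tonic of the new key is D.
Degree 6 carries a major triad in minor keys, so the destination is D minor.
Check: the diatonic triads of D minor (natural minor) are Dm (i), Edim (ii°), F (III), Gm (iv), Am (v), Bb (VI), C (VII) — Bb is indeed VI.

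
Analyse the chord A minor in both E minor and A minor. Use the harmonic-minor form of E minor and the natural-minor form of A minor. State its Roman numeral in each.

The scale of E minor (harmonic minor) is E F# G A B C D#; A is degree 4, and the triad built there (A-C-E) is minor, so it is iv.
The scale of A minor (natural minor) is A B C D E F G; A is degree 1, and the triad built there (A-C-E) is minor, so it is i.

iv in E minor; i in A minor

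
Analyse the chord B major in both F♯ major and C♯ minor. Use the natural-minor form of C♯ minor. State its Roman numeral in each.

IV in F♯ major; VII in C♯ minor

The scale of F♯ major is F♯ G♯ A♯ B C♯ D♯ E♯; B is degree 4, and the triad built there (B-D♯-F♯) is major, so it is IV.
The scale of C♯ minor (natural minor) is C♯ D♯ E F♯ G♯ A B; B is degree 7, and the triad built there (B-D♯-F♯) is major, so it is VII.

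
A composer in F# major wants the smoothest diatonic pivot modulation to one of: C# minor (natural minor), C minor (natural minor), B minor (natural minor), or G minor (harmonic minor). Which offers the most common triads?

Triads of F# major: F# (I), G#m (ii), A#m (iii), B (IV), C# (V), D#m (vi), E#dim (vii°).
C# minor (natural minor) shares 2: G#m, B.
C minor (natural minor) shares 0: none.
B minor (natural minor) shares 0: none.
G minor (harmonic minor) shares 0: none.
The most common triads (2) are shared with C# minor.

C# minor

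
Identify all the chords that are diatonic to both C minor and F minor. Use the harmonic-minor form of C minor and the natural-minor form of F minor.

Cm, Fm, A♭

Triads in C minor (harmonic minor): Cm (i), Ddim (ii°), E♭aug (III+), Fm (iv), G (V), A♭ (VI), Bdim (vii°).
Triads in F minor (natural minor): Fm (i), Gdim (ii°), A♭ (III), B♭m (iv), Cm (v), D♭ (VI), E♭ (VII).
Shared triads with their functions: Cm (i in C minor, v in F minor); Fm (iv in C minor, i in F minor); A♭ (VI in C minor, III in F minor).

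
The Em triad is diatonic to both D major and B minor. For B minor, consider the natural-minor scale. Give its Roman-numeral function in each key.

The scale of D major is D E F# G A B C#; E is degree 2, and the triad built there (E-G-B) is minor, so it is ii.
The scale of B minor (natural minor) is B C# D E F# G A; E is degree 4, and the triad built there (E-G-B) is minor, so it is iv.

ii in D major; iv in B minor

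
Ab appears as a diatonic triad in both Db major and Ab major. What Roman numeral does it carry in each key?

The scale of Db major is Db Eb F Gb Ab Bb C; Ab is degree 5, and the triad built there (Ab-C-Eb) is major, so it is V.
The scale of Ab major is Ab Bb C Db Eb F G; Ab is degree 1, and the triad built there (Ab-C-Eb) is major, so it is I.

V in Db major; I in Ab major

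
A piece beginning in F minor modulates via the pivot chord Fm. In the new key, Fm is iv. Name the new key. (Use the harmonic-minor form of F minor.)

C minor

The numeral iv denotes a minor triad on scale degree 4. With F on degree 4, the tonic of the new key is C.
Degree 4 carries a minor triad in minor keys, so the destination is C minor.
Check: the diatonic triads of C minor (natural minor) are Cm (i), Ddim (ii°), Eb (III), Fm (iv), Gm (v), Ab (VI), Bb (VII) — Fm is indeed iv.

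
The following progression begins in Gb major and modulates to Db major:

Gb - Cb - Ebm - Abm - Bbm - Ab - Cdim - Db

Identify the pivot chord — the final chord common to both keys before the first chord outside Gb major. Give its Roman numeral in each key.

Chords diatonic to Gb major: Gb, Abm, Bbm, Cb, Db, Ebm, Fdim.
Reading the progression, the first chord not in that set is Ab, so the modulation leaves Gb major there.
The chord immediately before Ab is Bbm, which is diatonic to both keys: iii in Gb major and vi in Db major.

Bbm — iii in Gb major, vi in Db major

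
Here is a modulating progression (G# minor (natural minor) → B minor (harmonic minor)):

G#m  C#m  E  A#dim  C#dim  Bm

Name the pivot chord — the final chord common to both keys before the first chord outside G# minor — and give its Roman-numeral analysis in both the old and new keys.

Chords diatonic to G# minor: G#m, A#dim, B, C#m, D#m, E, F#.
Reading the progression, the first chord not in that set is C#dim, so the modulation leaves G# minor there.
The chord immediately before C#dim is A#dim, which is diatonic to both keys: ii° in G# minor and vii° in B minor.

A#dim — ii° in G# minor, vii° in B minor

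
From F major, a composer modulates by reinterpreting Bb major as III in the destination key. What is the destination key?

The numeral III denotes a major triad on scale degree 3. With Bb on degree 3, the tonic of the new key is G.
Degree 3 carries a major triad in natural-minor keys, so the destination is G minor.
Check: the diatonic triads of G minor (natural minor) are Gm (i), Adim (ii°), Bb (III), Cm (iv), Dm (v), Eb (VI), F (VII) — Bb major is indeed III.

G minor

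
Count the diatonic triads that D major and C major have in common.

Diatonic triads of D major: D major (I), E minor (ii), F# minor (iii), G major (IV), A major (V), B minor (vi), C# diminished (vii°).
Diatonic triads of C major: C major (I), D minor (ii), E minor (iii), F major (IV), G major (V), A minor (vi), B diminished (vii°).
Matching root and quality in both lists: E minor, G major.
That gives 2 common triads.

2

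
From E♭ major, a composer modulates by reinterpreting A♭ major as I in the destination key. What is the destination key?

A♭ major

The numeral I denotes a major triad on scale degree 1. With A♭ on degree 1, the tonic of the new key is A♭.
Degree 1 carries a major triad in major keys, so the destination is A♭ major.
Check: the diatonic triads of A♭ major are A♭ (I), B♭m (ii), Cm (iii), D♭ (IV), E♭ (V), Fm (vi), Gdim (vii°) — A♭ major is indeed I.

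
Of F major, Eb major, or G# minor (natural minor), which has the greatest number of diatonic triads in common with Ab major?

Triads of Ab major: Ab (I), Bbm (ii), Cm (iii), Db (IV), Eb (V), Fm (vi), Gdim (vii°).
F major shares 0: none.
Eb major shares 4: Ab, Cm, Eb, Fm.
G# minor (natural minor) shares 0: none.
The most common triads (4) are shared with Eb major.

Eb major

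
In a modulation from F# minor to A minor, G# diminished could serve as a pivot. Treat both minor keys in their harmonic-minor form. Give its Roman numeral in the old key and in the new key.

The scale of F# minor (harmonic minor) is F# G# A B C# D E#; G# is degree 2, and the triad built there (G#-B-D) is diminished, so it is ii°.
The scale of A minor (harmonic minor) is A B C D E F G#; G# is degree 7, and the triad built there (G#-B-D) is diminished, so it is vii°.

ii° in F# minor; vii° in A minor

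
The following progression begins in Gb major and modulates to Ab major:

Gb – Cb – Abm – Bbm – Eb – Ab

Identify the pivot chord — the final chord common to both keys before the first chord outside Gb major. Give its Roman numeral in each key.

Bbm — iii in Gb major, ii in Ab major

Chords diatonic to Gb major: Gb, Abm, Bbm, Cb, Db, Ebm, Fdim.
Reading the progression, the first chord not in that set is Eb, so the modulation leaves Gb major there.
The chord immediately before Eb is Bbm, which is diatonic to both keys: iii in Gb major and ii in Ab major.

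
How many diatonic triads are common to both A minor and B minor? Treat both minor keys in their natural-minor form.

2

Diatonic triads of A minor (natural minor): Am (i), Bdim (ii°), C (III), Dm (iv), Em (v), F (VI), G (VII).
Diatonic triads of B minor (natural minor): Bm (i), C#dim (ii°), D (III), Em (iv), F#m (v), G (VI), A (VII).
Matching root and quality in both lists: Em, G.
That gives 2 common triads.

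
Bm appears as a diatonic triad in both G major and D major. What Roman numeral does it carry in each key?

The scale of G major is G A B C D E F#; B is degree 3, and the triad built there (B-D-F#) is minor, so it is iii.
The scale of D major is D E F# G A B C#; B is degree 6, and the triad built there (B-D-F#) is minor, so it is vi.

iii in G major; vi in D major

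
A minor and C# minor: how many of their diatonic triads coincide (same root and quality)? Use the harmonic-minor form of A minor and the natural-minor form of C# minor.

Diatonic triads of A minor (harmonic minor): A minor (i), B diminished (ii°), C augmented (III+), D minor (iv), E major (V), F major (VI), G# diminished (vii°).
Diatonic triads of C# minor (natural minor): C# minor (i), D# diminished (ii°), E major (III), F# minor (iv), G# minor (v), A major (VI), B major (VII).
Matching root and quality in both lists: E major.
That gives 1 common triad.

1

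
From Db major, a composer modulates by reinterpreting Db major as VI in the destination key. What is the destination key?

The numeral VI denotes a major triad on scale degree 6. With Db on degree 6, the tonic of the new key is F.
Degree 6 carries a major triad in minor keys, so the destination is F minor.
Check: the diatonic triads of F minor (natural minor) are Fm (i), Gdim (ii°), Ab (III), Bbm (iv), Cm (v), Db (VI), Eb (VII) — Db major is indeed VI.

F minor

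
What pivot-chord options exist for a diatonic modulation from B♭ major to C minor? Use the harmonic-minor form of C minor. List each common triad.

Cm

Triads in B♭ major: B♭ (I), Cm (ii), Dm (iii), E♭ (IV), F (V), Gm (vi), Adim (vii°).
Triads in C minor (harmonic minor): Cm (i), Ddim (ii°), E♭aug (III+), Fm (iv), G (V), A♭ (VI), Bdim (vii°).
Shared triads with their functions: Cm (ii in B♭ major, i in C minor).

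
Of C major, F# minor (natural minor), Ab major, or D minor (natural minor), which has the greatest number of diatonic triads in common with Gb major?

Triads of Gb major: Gb (I), Abm (ii), Bbm (iii), Cb (IV), Db (V), Ebm (vi), Fdim (vii°).
C major shares 0: none.
F# minor (natural minor) shares 0: none.
Ab major shares 2: Bbm, Db.
D minor (natural minor) shares 0: none.
The most common triads (2) are shared with Ab major.

Ab major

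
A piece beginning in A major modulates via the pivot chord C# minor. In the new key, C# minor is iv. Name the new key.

The numeral iv denotes a minor triad on scale degree 4. With C# on degree 4, the tonic of the new key is G#.
Degree 4 carries a minor triad in minor keys, so the destination is G# minor.
Check: the diatonic triads of G# minor (natural minor) are G#m (i), A#dim (ii°), B (III), C#m (iv), D#m (v), E (VI), F# (VII) — C# minor is indeed iv.

G# minor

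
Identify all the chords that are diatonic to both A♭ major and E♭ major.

Triads in A♭ major: A♭ (I), B♭m (ii), Cm (iii), D♭ (IV), E♭ (V), Fm (vi), Gdim (vii°).
Triads in E♭ major: E♭ (I), Fm (ii), Gm (iii), A♭ (IV), B♭ (V), Cm (vi), Ddim (vii°).
Shared triads with their functions: A♭ (I in A♭ major, IV in E♭ major); Cm (iii in A♭ major, vi in E♭ major); E♭ (V in A♭ major, I in E♭ major); Fm (vi in A♭ major, ii in E♭ major).

A♭, Cm, E♭, Fm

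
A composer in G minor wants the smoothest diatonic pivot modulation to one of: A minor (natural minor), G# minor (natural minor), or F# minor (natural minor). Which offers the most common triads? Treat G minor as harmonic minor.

Triads of G minor (harmonic minor): G minor (i), A diminished (ii°), Bb augmented (III+), C minor (iv), D major (V), Eb major (VI), F# diminished (vii°).
A minor (natural minor) shares 0: none.
G# minor (natural minor) shares 0: none.
F# minor (natural minor) shares 1: D.
The most common triads (1) are shared with F# minor.

F# minor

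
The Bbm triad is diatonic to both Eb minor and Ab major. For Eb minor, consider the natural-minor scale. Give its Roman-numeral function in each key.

v in Eb minor; ii in Ab major

The scale of Eb minor (natural minor) is Eb F Gb Ab Bb Cb Db; Bb is degree 5, and the triad built there (Bb-Db-F) is minor, so it is v.
The scale of Ab major is Ab Bb C Db Eb F G; Bb is degree 2, and the triad built there (Bb-Db-F) is minor, so it is ii.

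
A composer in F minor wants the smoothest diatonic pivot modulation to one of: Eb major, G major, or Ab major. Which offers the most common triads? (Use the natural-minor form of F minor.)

Triads of F minor (natural minor): F minor (i), G diminished (ii°), Ab major (III), Bb minor (iv), C minor (v), Db major (VI), Eb major (VII).
Eb major shares 4: Fm, Ab, Cm, Eb.
G major shares 0: none.
Ab major shares 7: Fm, Gdim, Ab, Bbm, Cm, Db, Eb.
The most common triads (7) are shared with Ab major.

Ab major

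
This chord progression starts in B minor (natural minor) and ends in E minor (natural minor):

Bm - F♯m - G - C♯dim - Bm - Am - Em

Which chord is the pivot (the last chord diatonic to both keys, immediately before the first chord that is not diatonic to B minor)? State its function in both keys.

Bm — i in B minor, v in E minor

Chords diatonic to B minor: Bm, C♯dim, D, Em, F♯m, G, A.
Reading the progression, the first chord not in that set is Am, so the modulation leaves B minor there.
The chord immediately before Am is Bm, which is diatonic to both keys: i in B minor and v in E minor.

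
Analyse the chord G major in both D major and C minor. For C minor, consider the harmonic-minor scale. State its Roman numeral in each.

The scale of D major is D E F# G A B C#; G is degree 4, and the triad built there (G-B-D) is major, so it is IV.
The scale of C minor (harmonic minor) is C D Eb F G Ab B; G is degree 5, and the triad built there (G-B-D) is major, so it is V.

IV in D major; V in C minor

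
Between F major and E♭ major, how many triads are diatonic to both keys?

2

Diatonic triads of F major: F (I), Gm (ii), Am (iii), B♭ (IV), C (V), Dm (vi), Edim (vii°).
Diatonic triads of E♭ major: E♭ (I), Fm (ii), Gm (iii), A♭ (IV), B♭ (V), Cm (vi), Ddim (vii°).
Matching root and quality in both lists: Gm, B♭.
That gives 2 common triads.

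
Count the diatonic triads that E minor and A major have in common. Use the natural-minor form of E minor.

2

Diatonic triads of E minor (natural minor): Em (i), F#dim (ii°), G (III), Am (iv), Bm (v), C (VI), D (VII).
Diatonic triads of A major: A (I), Bm (ii), C#m (iii), D (IV), E (V), F#m (vi), G#dim (vii°).
Matching root and quality in both lists: Bm, D.
That gives 2 common triads.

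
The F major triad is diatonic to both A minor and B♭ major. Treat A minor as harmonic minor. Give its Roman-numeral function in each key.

The scale of A minor (harmonic minor) is A B C D E F G♯; F is degree 6, and the triad built there (F-A-C) is major, so it is VI.
The scale of B♭ major is B♭ C D E♭ F G A; F is degree 5, and the triad built there (F-A-C) is major, so it is V.

VI in A minor; V in B♭ major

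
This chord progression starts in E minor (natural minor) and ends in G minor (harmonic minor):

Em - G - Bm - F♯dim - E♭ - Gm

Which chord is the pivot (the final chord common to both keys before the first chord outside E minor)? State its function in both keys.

F♯dim — ii° in E minor, vii° in G minor

Chords diatonic to E minor: Em, F♯dim, G, Am, Bm, C, D.
Reading the progression, the first chord not in that set is E♭, so the modulation leaves E minor there.
The chord immediately before E♭ is F♯dim, which is diatonic to both keys: ii° in E minor and vii° in G minor.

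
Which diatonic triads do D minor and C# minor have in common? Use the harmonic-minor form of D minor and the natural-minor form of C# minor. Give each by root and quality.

A

Triads in D minor (harmonic minor): D minor (i), E diminished (ii°), F augmented (III+), G minor (iv), A major (V), Bb major (VI), C# diminished (vii°).
Triads in C# minor (natural minor): C# minor (i), D# diminished (ii°), E major (III), F# minor (iv), G# minor (v), A major (VI), B major (VII).
Shared triads with their functions: A major (V in D minor, VI in C# minor).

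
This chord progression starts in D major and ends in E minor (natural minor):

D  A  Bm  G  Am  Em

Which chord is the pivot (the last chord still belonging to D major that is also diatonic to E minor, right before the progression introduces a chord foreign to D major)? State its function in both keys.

Chords diatonic to D major: D, Em, F#m, G, A, Bm, C#dim.
Reading the progression, the first chord not in that set is Am, so the modulation leaves D major there.
The chord immediately before Am is G, which is diatonic to both keys: IV in D major and III in E minor.

G — IV in D major, III in E minor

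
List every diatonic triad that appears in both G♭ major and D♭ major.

G♭, B♭m, D♭, E♭m

Triads in G♭ major: G♭ (I), A♭m (ii), B♭m (iii), C♭ (IV), D♭ (V), E♭m (vi), Fdim (vii°).
Triads in D♭ major: D♭ (I), E♭m (ii), Fm (iii), G♭ (IV), A♭ (V), B♭m (vi), Cdim (vii°).
Shared triads with their functions: G♭ (I in G♭ major, IV in D♭ major); B♭m (iii in G♭ major, vi in D♭ major); D♭ (V in G♭ major, I in D♭ major); E♭m (vi in G♭ major, ii in D♭ major).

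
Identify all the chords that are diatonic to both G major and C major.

G, Am, C, Em

Triads in G major: G (I), Am (ii), Bm (iii), C (IV), D (V), Em (vi), F#dim (vii°).
Triads in C major: C (I), Dm (ii), Em (iii), F (IV), G (V), Am (vi), Bdim (vii°).
Shared triads with their functions: G (I in G major, V in C major); Am (ii in G major, vi in C major); C (IV in G major, I in C major); Em (vi in G major, iii in C major).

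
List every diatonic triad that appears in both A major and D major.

A, Bm, D, F#m

Triads in A major: A major (I), B minor (ii), C# minor (iii), D major (IV), E major (V), F# minor (vi), G# diminished (vii°).
Triads in D major: D major (I), E minor (ii), F# minor (iii), G major (IV), A major (V), B minor (vi), C# diminished (vii°).
Shared triads with their functions: A major (I in A major, V in D major); B minor (ii in A major, vi in D major); D major (IV in A major, I in D major); F# minor (vi in A major, iii in D major).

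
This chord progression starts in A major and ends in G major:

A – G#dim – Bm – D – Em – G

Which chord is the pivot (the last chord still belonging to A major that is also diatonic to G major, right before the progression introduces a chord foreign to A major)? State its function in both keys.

Chords diatonic to A major: A, Bm, C#m, D, E, F#m, G#dim.
Reading the progression, the first chord not in that set is Em, so the modulation leaves A major there.
The chord immediately before Em is D, which is diatonic to both keys: IV in A major and V in G major.

D — IV in A major, V in G major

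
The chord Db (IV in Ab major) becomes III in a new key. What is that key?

The numeral III denotes a major triad on scale degree 3. With Db on degree 3, the tonic of the new key is Bb.
Degree 3 carries a major triad in natural-minor keys, so the destination is Bb minor.
Check: the diatonic triads of Bb minor (natural minor) are Bbm (i), Cdim (ii°), Db (III), Ebm (iv), Fm (v), Gb (VI), Ab (VII) — Db is indeed III.

Bb minor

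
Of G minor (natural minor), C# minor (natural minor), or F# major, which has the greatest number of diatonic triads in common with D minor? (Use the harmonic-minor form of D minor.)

G minor

Triads of D minor (harmonic minor): D minor (i), E diminished (ii°), F augmented (III+), G minor (iv), A major (V), Bb major (VI), C# diminished (vii°).
G minor (natural minor) shares 3: Dm, Gm, Bb.
C# minor (natural minor) shares 1: A.
F# major shares 0: none.
The most common triads (3) are shared with G minor.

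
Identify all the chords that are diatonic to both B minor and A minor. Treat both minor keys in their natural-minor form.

Triads in B minor (natural minor): B minor (i), C# diminished (ii°), D major (III), E minor (iv), F# minor (v), G major (VI), A major (VII).
Triads in A minor (natural minor): A minor (i), B diminished (ii°), C major (III), D minor (iv), E minor (v), F major (VI), G major (VII).
Shared triads with their functions: E minor (iv in B minor, v in A minor); G major (VI in B minor, VII in A minor).

Em, G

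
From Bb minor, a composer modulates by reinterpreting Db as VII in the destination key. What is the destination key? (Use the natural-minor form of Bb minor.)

Eb minor

The numeral VII denotes a major triad on scale degree 7. With Db on degree 7, the tonic of the new key is Eb.
Degree 7 carries a major triad in natural-minor keys, so the destination is Eb minor.
Check: the diatonic triads of Eb minor (natural minor) are Ebm (i), Fdim (ii°), Gb (III), Abm (iv), Bbm (v), Cb (VI), Db (VII) — Db is indeed VII.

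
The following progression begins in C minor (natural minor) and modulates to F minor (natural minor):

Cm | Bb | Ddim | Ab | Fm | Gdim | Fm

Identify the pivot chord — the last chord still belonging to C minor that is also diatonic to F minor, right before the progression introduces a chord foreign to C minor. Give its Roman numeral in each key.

Chords diatonic to C minor: Cm, Ddim, Eb, Fm, Gm, Ab, Bb.
Reading the progression, the first chord not in that set is Gdim, so the modulation leaves C minor there.
The chord immediately before Gdim is Fm, which is diatonic to both keys: iv in C minor and i in F minor.

Fm — iv in C minor, i in F minor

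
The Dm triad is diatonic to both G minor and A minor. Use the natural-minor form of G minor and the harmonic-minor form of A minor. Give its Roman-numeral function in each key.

The scale of G minor (natural minor) is G A Bb C D Eb F; D is degree 5, and the triad built there (D-F-A) is minor, so it is v.
The scale of A minor (harmonic minor) is A B C D E F G#; D is degree 4, and the triad built there (D-F-A) is minor, so it is iv.

v in G minor; iv in A minor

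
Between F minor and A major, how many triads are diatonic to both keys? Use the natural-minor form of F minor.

0

Diatonic triads of F minor (natural minor): F minor (i), G diminished (ii°), A♭ major (III), B♭ minor (iv), C minor (v), D♭ major (VI), E♭ major (VII).
Diatonic triads of A major: A major (I), B minor (ii), C♯ minor (iii), D major (IV), E major (V), F♯ minor (vi), G♯ diminished (vii°).
No triad has the same root and quality in both keys.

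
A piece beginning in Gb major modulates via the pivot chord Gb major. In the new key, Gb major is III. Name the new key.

The numeral III denotes a major triad on scale degree 3. With Gb on degree 3, the tonic of the new key is Eb.
Degree 3 carries a major triad in natural-minor keys, so the destination is Eb minor.
Check: the diatonic triads of Eb minor (natural minor) are Ebm (i), Fdim (ii°), Gb (III), Abm (iv), Bbm (v), Cb (VI), Db (VII) — Gb major is indeed III.

Eb minor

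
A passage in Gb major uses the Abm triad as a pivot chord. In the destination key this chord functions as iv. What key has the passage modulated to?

The numeral iv denotes a minor triad on scale degree 4. With Ab on degree 4, the tonic of the new key is Eb.
Degree 4 carries a minor triad in minor keys, so the destination is Eb minor.
Check: the diatonic triads of Eb minor (natural minor) are Ebm (i), Fdim (ii°), Gb (III), Abm (iv), Bbm (v), Cb (VI), Db (VII) — Abm is indeed iv.

Eb minor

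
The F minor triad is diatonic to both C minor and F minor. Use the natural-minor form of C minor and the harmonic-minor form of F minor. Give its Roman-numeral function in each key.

The scale of C minor (natural minor) is C D Eb F G Ab Bb; F is degree 4, and the triad built there (F-Ab-C) is minor, so it is iv.
The scale of F minor (harmonic minor) is F G Ab Bb C Db E; F is degree 1, and the triad built there (F-Ab-C) is minor, so it is i.

iv in C minor; i in F minor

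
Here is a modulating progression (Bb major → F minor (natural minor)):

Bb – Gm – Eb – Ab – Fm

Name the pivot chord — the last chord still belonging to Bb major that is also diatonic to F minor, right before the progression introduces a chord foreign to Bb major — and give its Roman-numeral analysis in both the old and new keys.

Chords diatonic to Bb major: Bb, Cm, Dm, Eb, F, Gm, Adim.
Reading the progression, the first chord not in that set is Ab, so the modulation leaves Bb major there.
The chord immediately before Ab is Eb, which is diatonic to both keys: IV in Bb major and VII in F minor.

Eb — IV in Bb major, VII in F minor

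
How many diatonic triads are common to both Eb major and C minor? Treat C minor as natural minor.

Diatonic triads of Eb major: Eb (I), Fm (ii), Gm (iii), Ab (IV), Bb (V), Cm (vi), Ddim (vii°).
Diatonic triads of C minor (natural minor): Cm (i), Ddim (ii°), Eb (III), Fm (iv), Gm (v), Ab (VI), Bb (VII).
Matching root and quality in both lists: Eb, Fm, Gm, Ab, Bb, Cm, Ddim.
That gives 7 common triads.

7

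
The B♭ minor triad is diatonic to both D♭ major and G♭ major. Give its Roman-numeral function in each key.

The scale of D♭ major is D♭ E♭ F G♭ A♭ B♭ C; B♭ is degree 6, and the triad built there (B♭-D♭-F) is minor, so it is vi.
The scale of G♭ major is G♭ A♭ B♭ C♭ D♭ E♭ F; B♭ is degree 3, and the triad built there (B♭-D♭-F) is minor, so it is iii.

vi in D♭ major; iii in G♭ major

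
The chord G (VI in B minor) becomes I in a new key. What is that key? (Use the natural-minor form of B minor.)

G major

The numeral I denotes a major triad on scale degree 1. With G on degree 1, the tonic of the new key is G.
Degree 1 carries a major triad in major keys, so the destination is G major.
Check: the diatonic triads of G major are G (I), Am (ii), Bm (iii), C (IV), D (V), Em (vi), F♯dim (vii°) — G is indeed I.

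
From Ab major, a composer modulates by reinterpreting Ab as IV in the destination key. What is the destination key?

Eb major

The numeral IV denotes a major triad on scale degree 4. With Ab on degree 4, the tonic of the new key is Eb.
Degree 4 carries a major triad in major keys, so the destination is Eb major.
Check: the diatonic triads of Eb major are Eb (I), Fm (ii), Gm (iii), Ab (IV), Bb (V), Cm (vi), Ddim (vii°) — Ab is indeed IV.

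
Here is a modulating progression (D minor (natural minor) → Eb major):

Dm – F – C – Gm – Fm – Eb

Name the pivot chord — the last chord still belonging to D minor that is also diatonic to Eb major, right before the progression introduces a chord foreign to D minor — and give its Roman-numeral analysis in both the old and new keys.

Gm — iv in D minor, iii in Eb major

Chords diatonic to D minor: Dm, Edim, F, Gm, Am, Bb, C.
Reading the progression, the first chord not in that set is Fm, so the modulation leaves D minor there.
The chord immediately before Fm is Gm, which is diatonic to both keys: iv in D minor and iii in Eb major.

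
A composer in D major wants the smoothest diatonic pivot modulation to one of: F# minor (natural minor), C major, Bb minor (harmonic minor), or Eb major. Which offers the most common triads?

Triads of D major: D major (I), E minor (ii), F# minor (iii), G major (IV), A major (V), B minor (vi), C# diminished (vii°).
F# minor (natural minor) shares 4: D, F#m, A, Bm.
C major shares 2: Em, G.
Bb minor (harmonic minor) shares 0: none.
Eb major shares 0: none.
The most common triads (4) are shared with F# minor.

F# minor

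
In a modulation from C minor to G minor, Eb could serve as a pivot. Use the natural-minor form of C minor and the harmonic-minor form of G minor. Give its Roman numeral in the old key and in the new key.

The scale of C minor (natural minor) is C D Eb F G Ab Bb; Eb is degree 3, and the triad built there (Eb-G-Bb) is major, so it is III.
The scale of G minor (harmonic minor) is G A Bb C D Eb F#; Eb is degree 6, and the triad built there (Eb-G-Bb) is major, so it is VI.

III in C minor; VI in G minor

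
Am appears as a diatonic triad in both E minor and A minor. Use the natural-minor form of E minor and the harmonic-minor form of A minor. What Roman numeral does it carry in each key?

The scale of E minor (natural minor) is E F♯ G A B C D; A is degree 4, and the triad built there (A-C-E) is minor, so it is iv.
The scale of A minor (harmonic minor) is A B C D E F G♯; A is degree 1, and the triad built there (A-C-E) is minor, so it is i.

iv in E minor; i in A minor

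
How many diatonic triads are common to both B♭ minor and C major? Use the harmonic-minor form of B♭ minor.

Diatonic triads of B♭ minor (harmonic minor): B♭m (i), Cdim (ii°), D♭aug (III+), E♭m (iv), F (V), G♭ (VI), Adim (vii°).
Diatonic triads of C major: C (I), Dm (ii), Em (iii), F (IV), G (V), Am (vi), Bdim (vii°).
Matching root and quality in both lists: F.
That gives 1 common triad.

1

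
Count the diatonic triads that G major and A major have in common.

2

Diatonic triads of G major: G (I), Am (ii), Bm (iii), C (IV), D (V), Em (vi), F#dim (vii°).
Diatonic triads of A major: A (I), Bm (ii), C#m (iii), D (IV), E (V), F#m (vi), G#dim (vii°).
Matching root and quality in both lists: Bm, D.
That gives 2 common triads.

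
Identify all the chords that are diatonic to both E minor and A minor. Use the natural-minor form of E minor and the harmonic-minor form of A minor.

Am

Triads in E minor (natural minor): Em (i), F#dim (ii°), G (III), Am (iv), Bm (v), C (VI), D (VII).
Triads in A minor (harmonic minor): Am (i), Bdim (ii°), Caug (III+), Dm (iv), E (V), F (VI), G#dim (vii°).
Shared triads with their functions: Am (iv in E minor, i in A minor).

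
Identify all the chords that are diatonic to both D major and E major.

F#m, A

Triads in D major: D major (I), E minor (ii), F# minor (iii), G major (IV), A major (V), B minor (vi), C# diminished (vii°).
Triads in E major: E major (I), F# minor (ii), G# minor (iii), A major (IV), B major (V), C# minor (vi), D# diminished (vii°).
Shared triads with their functions: F# minor (iii in D major, ii in E major); A major (V in D major, IV in E major).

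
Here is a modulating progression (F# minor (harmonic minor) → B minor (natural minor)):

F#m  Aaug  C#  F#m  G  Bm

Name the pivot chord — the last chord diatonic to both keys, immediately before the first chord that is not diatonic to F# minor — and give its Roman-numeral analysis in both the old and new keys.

Chords diatonic to F# minor: F#m, G#dim, Aaug, Bm, C#, D, E#dim.
Reading the progression, the first chord not in that set is G, so the modulation leaves F# minor there.
The chord immediately before G is F#m, which is diatonic to both keys: i in F# minor and v in B minor.

F#m — i in F# minor, v in B minor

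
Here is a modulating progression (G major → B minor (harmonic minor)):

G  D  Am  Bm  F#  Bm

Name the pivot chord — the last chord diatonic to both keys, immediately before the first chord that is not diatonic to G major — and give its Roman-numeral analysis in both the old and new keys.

Bm — iii in G major, i in B minor

Chords diatonic to G major: G, Am, Bm, C, D, Em, F#dim.
Reading the progression, the first chord not in that set is F#, so the modulation leaves G major there.
The chord immediately before F# is Bm, which is diatonic to both keys: iii in G major and i in B minor.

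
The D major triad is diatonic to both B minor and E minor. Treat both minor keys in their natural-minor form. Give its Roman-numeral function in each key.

III in B minor; VII in E minor

The scale of B minor (natural minor) is B C♯ D E F♯ G A; D is degree 3, and the triad built there (D-F♯-A) is major, so it is III.
The scale of E minor (natural minor) is E F♯ G A B C D; D is degree 7, and the triad built there (D-F♯-A) is major, so it is VII.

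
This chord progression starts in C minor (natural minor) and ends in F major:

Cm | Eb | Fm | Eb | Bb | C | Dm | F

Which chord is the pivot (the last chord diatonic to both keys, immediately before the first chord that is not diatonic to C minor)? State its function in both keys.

Chords diatonic to C minor: Cm, Ddim, Eb, Fm, Gm, Ab, Bb.
Reading the progression, the first chord not in that set is C, so the modulation leaves C minor there.
The chord immediately before C is Bb, which is diatonic to both keys: VII in C minor and IV in F major.

Bb — VII in C minor, IV in F major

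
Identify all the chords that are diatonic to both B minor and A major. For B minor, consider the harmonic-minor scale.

Bm

Triads in B minor (harmonic minor): Bm (i), C#dim (ii°), Daug (III+), Em (iv), F# (V), G (VI), A#dim (vii°).
Triads in A major: A (I), Bm (ii), C#m (iii), D (IV), E (V), F#m (vi), G#dim (vii°).
Shared triads with their functions: Bm (i in B minor, ii in A major).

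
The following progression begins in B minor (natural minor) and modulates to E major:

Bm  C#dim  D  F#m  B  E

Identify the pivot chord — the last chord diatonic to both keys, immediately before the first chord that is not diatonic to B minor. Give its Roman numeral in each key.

Chords diatonic to B minor: Bm, C#dim, D, Em, F#m, G, A.
Reading the progression, the first chord not in that set is B, so the modulation leaves B minor there.
The chord immediately before B is F#m, which is diatonic to both keys: v in B minor and ii in E major.

F#m — v in B minor, ii in E major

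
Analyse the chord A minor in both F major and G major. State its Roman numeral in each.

iii in F major; ii in G major

The scale of F major is F G A B♭ C D E; A is degree 3, and the triad built there (A-C-E) is minor, so it is iii.
The scale of G major is G A B C D E F♯; A is degree 2, and the triad built there (A-C-E) is minor, so it is ii.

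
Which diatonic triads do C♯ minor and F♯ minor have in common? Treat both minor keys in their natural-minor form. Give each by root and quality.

Triads in C♯ minor (natural minor): C♯m (i), D♯dim (ii°), E (III), F♯m (iv), G♯m (v), A (VI), B (VII).
Triads in F♯ minor (natural minor): F♯m (i), G♯dim (ii°), A (III), Bm (iv), C♯m (v), D (VI), E (VII).
Shared triads with their functions: C♯m (i in C♯ minor, v in F♯ minor); E (III in C♯ minor, VII in F♯ minor); F♯m (iv in C♯ minor, i in F♯ minor); A (VI in C♯ minor, III in F♯ minor).

C♯m, E, F♯m, A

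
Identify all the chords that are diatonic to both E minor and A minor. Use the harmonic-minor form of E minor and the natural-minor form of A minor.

Em, Am, C

Triads in E minor (harmonic minor): Em (i), F#dim (ii°), Gaug (III+), Am (iv), B (V), C (VI), D#dim (vii°).
Triads in A minor (natural minor): Am (i), Bdim (ii°), C (III), Dm (iv), Em (v), F (VI), G (VII).
Shared triads with their functions: Em (i in E minor, v in A minor); Am (iv in E minor, i in A minor); C (VI in E minor, III in A minor).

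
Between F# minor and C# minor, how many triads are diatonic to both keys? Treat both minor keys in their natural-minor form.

Diatonic triads of F# minor (natural minor): F#m (i), G#dim (ii°), A (III), Bm (iv), C#m (v), D (VI), E (VII).
Diatonic triads of C# minor (natural minor): C#m (i), D#dim (ii°), E (III), F#m (iv), G#m (v), A (VI), B (VII).
Matching root and quality in both lists: F#m, A, C#m, E.
That gives 4 common triads.

4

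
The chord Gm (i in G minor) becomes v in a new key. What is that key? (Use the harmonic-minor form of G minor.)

The numeral v denotes a minor triad on scale degree 5. With G on degree 5, the tonic of the new key is C.
Degree 5 carries a minor triad in natural-minor keys, so the destination is C minor.
Check: the diatonic triads of C minor (natural minor) are Cm (i), Ddim (ii°), Eb (III), Fm (iv), Gm (v), Ab (VI), Bb (VII) — Gm is indeed v.

C minor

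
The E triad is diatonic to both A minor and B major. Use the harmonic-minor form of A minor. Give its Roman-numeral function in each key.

The scale of A minor (harmonic minor) is A B C D E F G#; E is degree 5, and the triad built there (E-G#-B) is major, so it is V.
The scale of B major is B C# D# E F# G# A#; E is degree 4, and the triad built there (E-G#-B) is major, so it is IV.

V in A minor; IV in B major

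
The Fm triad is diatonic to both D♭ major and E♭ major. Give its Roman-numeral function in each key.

The scale of D♭ major is D♭ E♭ F G♭ A♭ B♭ C; F is degree 3, and the triad built there (F-A♭-C) is minor, so it is iii.
The scale of E♭ major is E♭ F G A♭ B♭ C D; F is degree 2, and the triad built there (F-A♭-C) is minor, so it is ii.

iii in D♭ major; ii in E♭ major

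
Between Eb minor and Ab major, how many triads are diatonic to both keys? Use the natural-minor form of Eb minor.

2

Diatonic triads of Eb minor (natural minor): Ebm (i), Fdim (ii°), Gb (III), Abm (iv), Bbm (v), Cb (VI), Db (VII).
Diatonic triads of Ab major: Ab (I), Bbm (ii), Cm (iii), Db (IV), Eb (V), Fm (vi), Gdim (vii°).
Matching root and quality in both lists: Bbm, Db.
That gives 2 common triads.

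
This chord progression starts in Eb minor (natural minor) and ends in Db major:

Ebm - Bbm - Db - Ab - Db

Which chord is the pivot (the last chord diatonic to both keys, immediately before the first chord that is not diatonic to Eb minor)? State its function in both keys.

Chords diatonic to Eb minor: Ebm, Fdim, Gb, Abm, Bbm, Cb, Db.
Reading the progression, the first chord not in that set is Ab, so the modulation leaves Eb minor there.
The chord immediately before Ab is Db, which is diatonic to both keys: VII in Eb minor and I in Db major.

Db — VII in Eb minor, I in Db major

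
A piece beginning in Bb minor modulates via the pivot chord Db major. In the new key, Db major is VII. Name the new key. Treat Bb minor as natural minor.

The numeral VII denotes a major triad on scale degree 7. With Db on degree 7, the tonic of the new key is Eb.
Degree 7 carries a major triad in natural-minor keys, so the destination is Eb minor.
Check: the diatonic triads of Eb minor (natural minor) are Ebm (i), Fdim (ii°), Gb (III), Abm (iv), Bbm (v), Cb (VI), Db (VII) — Db major is indeed VII.

Eb minor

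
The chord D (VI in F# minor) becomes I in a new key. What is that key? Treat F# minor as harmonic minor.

The numeral I denotes a major triad on scale degree 1. With D on degree 1, the tonic of the new key is D.
Degree 1 carries a major triad in major keys, so the destination is D major.
Check: the diatonic triads of D major are D (I), Em (ii), F#m (iii), G (IV), A (V), Bm (vi), C#dim (vii°) — D is indeed I.

D major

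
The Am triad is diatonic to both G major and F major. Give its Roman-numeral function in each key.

The scale of G major is G A B C D E F♯; A is degree 2, and the triad built there (A-C-E) is minor, so it is ii.
The scale of F major is F G A B♭ C D E; A is degree 3, and the triad built there (A-C-E) is minor, so it is iii.

ii in G major; iii in F major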